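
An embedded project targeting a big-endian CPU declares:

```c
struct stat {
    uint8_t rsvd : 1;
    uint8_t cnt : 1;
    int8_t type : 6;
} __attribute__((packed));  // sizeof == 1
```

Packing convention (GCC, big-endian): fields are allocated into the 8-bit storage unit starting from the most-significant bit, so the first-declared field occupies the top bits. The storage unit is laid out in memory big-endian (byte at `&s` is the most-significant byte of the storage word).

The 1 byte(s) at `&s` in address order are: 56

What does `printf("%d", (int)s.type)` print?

[0]=0x56 (big-endian) → word 0x56
rsvd [7+:1] = (word>>7) & 0x1 = 0
cnt [6+:1] = (word>>6) & 0x1 = 1
type [0+:6] = (word>>0) & 0x3f = 22  ←
type signed 6b, MSB=0: value = 22

22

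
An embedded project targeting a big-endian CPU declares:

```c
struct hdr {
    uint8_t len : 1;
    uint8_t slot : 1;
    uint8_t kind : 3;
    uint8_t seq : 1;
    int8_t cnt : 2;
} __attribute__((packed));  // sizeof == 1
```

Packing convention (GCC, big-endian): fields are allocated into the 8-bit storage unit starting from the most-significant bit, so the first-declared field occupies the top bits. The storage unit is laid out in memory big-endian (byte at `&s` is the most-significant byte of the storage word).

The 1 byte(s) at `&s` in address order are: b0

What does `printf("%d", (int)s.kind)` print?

[0]=0xb0 (big-endian) → word 0xb0
len:1 @ bit 7 → (0xb0>>7)&0x1 = 0x1
slot:1 @ bit 6 → (0xb0>>6)&0x1 = 0x0
kind:3 @ bit 3 → (0xb0>>3)&0x7 = 0x6  ←
seq:1 @ bit 2 → (0xb0>>2)&0x1 = 0x0
cnt:2 @ bit 0 → (0xb0>>0)&0x3 = 0x0

6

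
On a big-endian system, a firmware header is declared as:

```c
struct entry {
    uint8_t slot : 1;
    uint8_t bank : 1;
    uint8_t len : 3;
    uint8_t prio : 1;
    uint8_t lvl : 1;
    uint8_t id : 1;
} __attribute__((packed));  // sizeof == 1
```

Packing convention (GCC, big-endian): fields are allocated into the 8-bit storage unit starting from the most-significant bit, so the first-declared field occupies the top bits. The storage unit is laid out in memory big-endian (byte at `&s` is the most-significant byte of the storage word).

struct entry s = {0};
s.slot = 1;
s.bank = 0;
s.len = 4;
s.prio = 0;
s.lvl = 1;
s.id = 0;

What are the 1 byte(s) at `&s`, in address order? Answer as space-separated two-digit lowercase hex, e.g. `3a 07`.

a2

[7+:1] slot=1 & 0x1 = 0x1; word=0x80
[6+:1] bank=0 & 0x1 = 0x0; word=0x80
[3+:3] len=4 & 0x7 = 0x4; word=0xa0
[2+:1] prio=0 & 0x1 = 0x0; word=0xa0
[1+:1] lvl=1 & 0x1 = 0x1; word=0xa2
[0+:1] id=0 & 0x1 = 0x0; word=0xa2
word = 0xa2 → big-endian bytes:
  [0]=0xa2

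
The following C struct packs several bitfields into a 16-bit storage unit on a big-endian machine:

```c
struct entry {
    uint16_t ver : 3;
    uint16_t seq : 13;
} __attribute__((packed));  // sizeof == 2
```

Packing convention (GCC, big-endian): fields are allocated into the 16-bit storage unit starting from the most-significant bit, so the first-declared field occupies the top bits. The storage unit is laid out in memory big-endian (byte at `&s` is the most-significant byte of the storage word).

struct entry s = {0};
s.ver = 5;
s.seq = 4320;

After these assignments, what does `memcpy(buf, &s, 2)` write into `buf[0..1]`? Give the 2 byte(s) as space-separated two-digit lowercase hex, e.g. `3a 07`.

b0 e0

ver (3b) val=5 bits=0x5 at bit 13: 0xa000
seq (13b) val=4320 bits=0x10e0 at bit 0: 0xb0e0
word = 0xb0e0 → big-endian bytes:
  [0]=0xb0  [1]=0xe0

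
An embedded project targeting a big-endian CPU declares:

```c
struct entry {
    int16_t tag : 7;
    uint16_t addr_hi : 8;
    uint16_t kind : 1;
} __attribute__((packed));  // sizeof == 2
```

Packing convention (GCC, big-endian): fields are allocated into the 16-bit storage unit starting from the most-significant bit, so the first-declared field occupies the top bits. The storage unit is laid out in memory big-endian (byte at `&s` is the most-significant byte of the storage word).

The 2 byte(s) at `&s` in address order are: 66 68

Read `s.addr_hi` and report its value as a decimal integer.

[0]=0x66 [1]=0x68 (big-endian) → word 0x6668
tag:7 @ bit 9 → (0x6668>>9)&0x7f = 0x33
addr_hi:8 @ bit 1 → (0x6668>>1)&0xff = 0x34  ←
kind:1 @ bit 0 → (0x6668>>0)&0x1 = 0x0

52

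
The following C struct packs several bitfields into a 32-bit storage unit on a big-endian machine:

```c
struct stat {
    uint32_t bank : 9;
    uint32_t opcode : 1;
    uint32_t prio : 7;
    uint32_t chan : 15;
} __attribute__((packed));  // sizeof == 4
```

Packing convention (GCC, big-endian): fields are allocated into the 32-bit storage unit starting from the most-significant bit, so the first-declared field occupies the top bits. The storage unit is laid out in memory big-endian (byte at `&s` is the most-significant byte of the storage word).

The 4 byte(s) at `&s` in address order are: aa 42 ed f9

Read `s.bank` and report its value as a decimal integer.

[0]=0xaa [1]=0x42 [2]=0xed [3]=0xf9 (big-endian) → word 0xaa42edf9
bank:9 @ bit 23 → (0xaa42edf9>>23)&0x1ff = 0x154  ←
opcode:1 @ bit 22 → (0xaa42edf9>>22)&0x1 = 0x1
prio:7 @ bit 15 → (0xaa42edf9>>15)&0x7f = 0x5
chan:15 @ bit 0 → (0xaa42edf9>>0)&0x7fff = 0x6df9

340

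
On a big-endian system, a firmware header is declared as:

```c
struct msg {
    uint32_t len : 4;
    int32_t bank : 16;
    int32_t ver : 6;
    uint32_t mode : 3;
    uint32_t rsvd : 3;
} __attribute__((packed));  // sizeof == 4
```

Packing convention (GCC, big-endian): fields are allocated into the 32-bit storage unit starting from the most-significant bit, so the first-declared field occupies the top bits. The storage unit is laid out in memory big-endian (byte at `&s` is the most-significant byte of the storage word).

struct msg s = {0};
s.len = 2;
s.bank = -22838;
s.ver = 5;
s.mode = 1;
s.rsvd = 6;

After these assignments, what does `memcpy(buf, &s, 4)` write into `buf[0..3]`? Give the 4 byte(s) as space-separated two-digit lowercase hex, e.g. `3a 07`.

2a 6c a1 4e

[28+:4] len=2 & 0xf = 0x2; word=0x20000000
[12+:16] bank=-22838 & 0xffff = 0xa6ca; word=0x2a6ca000
[6+:6] ver=5 & 0x3f = 0x5; word=0x2a6ca140
[3+:3] mode=1 & 0x7 = 0x1; word=0x2a6ca148
[0+:3] rsvd=6 & 0x7 = 0x6; word=0x2a6ca14e
word = 0x2a6ca14e → big-endian bytes:
  [0]=0x2a  [1]=0x6c  [2]=0xa1  [3]=0x4e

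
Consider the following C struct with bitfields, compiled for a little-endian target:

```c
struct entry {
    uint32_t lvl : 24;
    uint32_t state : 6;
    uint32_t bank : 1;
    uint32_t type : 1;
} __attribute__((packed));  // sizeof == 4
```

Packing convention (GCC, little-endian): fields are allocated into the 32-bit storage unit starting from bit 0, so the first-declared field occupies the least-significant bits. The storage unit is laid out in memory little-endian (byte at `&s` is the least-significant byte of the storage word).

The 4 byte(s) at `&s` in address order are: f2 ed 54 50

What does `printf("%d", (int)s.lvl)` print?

5565938

[0]=0xf2 [1]=0xed [2]=0x54 [3]=0x50 (little-endian) → word 0x5054edf2
lvl:24 @ bit 0 → (0x5054edf2>>0)&0xffffff = 0x54edf2  ←
state:6 @ bit 24 → (0x5054edf2>>24)&0x3f = 0x10
bank:1 @ bit 30 → (0x5054edf2>>30)&0x1 = 0x1
type:1 @ bit 31 → (0x5054edf2>>31)&0x1 = 0x0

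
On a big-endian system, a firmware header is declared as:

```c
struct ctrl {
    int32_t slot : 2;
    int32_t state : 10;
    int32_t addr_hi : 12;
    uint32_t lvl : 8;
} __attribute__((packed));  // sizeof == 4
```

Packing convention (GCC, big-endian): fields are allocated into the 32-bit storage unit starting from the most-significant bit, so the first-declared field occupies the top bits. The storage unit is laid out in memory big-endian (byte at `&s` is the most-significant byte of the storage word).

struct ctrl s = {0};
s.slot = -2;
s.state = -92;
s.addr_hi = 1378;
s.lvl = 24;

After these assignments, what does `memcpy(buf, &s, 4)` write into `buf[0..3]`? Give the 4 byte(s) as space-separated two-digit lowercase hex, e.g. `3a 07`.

ba 45 62 18

slot (2b) val=-2 bits=0x2 at bit 30: 0x80000000
state (10b) val=-92 bits=0x3a4 at bit 20: 0xba400000
addr_hi (12b) val=1378 bits=0x562 at bit 8: 0xba456200
lvl (8b) val=24 bits=0x18 at bit 0: 0xba456218
word = 0xba456218 → big-endian bytes:
  [0]=0xba  [1]=0x45  [2]=0x62  [3]=0x18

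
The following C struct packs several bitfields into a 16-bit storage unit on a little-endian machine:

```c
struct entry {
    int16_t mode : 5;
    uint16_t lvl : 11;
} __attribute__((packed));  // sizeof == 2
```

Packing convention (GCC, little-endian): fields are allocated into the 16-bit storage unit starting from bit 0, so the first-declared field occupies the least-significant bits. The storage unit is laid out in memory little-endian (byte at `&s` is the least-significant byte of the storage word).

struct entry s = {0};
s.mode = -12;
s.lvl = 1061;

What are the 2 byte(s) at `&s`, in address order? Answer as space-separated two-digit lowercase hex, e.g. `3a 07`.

b4 84

mode:5 = -12 → 0x14 << 0 → word 0x0014
lvl:11 = 1061 → 0x425 << 5 → word 0x84b4
word = 0x84b4 → little-endian bytes:
  [0]=0xb4  [1]=0x84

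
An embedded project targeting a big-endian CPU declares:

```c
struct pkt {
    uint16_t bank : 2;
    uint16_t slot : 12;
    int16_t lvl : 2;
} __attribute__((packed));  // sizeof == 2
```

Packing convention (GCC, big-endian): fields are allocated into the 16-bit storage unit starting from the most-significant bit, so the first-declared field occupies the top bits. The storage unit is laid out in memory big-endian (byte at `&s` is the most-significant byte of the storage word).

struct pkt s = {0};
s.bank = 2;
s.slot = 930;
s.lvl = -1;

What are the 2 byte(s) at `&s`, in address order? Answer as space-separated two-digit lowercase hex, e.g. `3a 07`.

8e 8b

bank:2 = 2 → 0x2 << 14 → word 0x8000
slot:12 = 930 → 0x3a2 << 2 → word 0x8e88
lvl:2 = -1 → 0x3 << 0 → word 0x8e8b
word = 0x8e8b → big-endian bytes:
  [0]=0x8e  [1]=0x8b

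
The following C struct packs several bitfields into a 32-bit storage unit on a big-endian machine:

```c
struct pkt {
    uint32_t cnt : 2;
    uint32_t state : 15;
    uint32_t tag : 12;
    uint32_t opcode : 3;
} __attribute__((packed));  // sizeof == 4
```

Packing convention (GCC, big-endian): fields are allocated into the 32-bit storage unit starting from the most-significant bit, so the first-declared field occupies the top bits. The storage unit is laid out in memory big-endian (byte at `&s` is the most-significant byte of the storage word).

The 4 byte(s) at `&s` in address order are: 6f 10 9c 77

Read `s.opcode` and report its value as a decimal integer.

[0]=0x6f [1]=0x10 [2]=0x9c [3]=0x77 (big-endian) → word 0x6f109c77
cnt [30+:2] = (word>>30) & 0x3 = 1
state [15+:15] = (word>>15) & 0x7fff = 24097
tag [3+:12] = (word>>3) & 0xfff = 910
opcode [0+:3] = (word>>0) & 0x7 = 7  ←

7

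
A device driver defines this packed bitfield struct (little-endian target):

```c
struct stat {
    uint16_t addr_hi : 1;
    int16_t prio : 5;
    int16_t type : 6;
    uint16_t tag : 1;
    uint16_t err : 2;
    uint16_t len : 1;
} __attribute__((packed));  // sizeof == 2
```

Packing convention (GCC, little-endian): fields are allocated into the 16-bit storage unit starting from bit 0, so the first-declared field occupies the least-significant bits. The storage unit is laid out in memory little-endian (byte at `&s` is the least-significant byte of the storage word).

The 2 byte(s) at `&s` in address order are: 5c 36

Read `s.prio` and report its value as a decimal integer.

[0]=0x5c [1]=0x36 (little-endian) → word 0x365c
addr_hi:1 @ bit 0 → (0x365c>>0)&0x1 = 0x0
prio:5 @ bit 1 → (0x365c>>1)&0x1f = 0xe  ←
type:6 @ bit 6 → (0x365c>>6)&0x3f = 0x19
tag:1 @ bit 12 → (0x365c>>12)&0x1 = 0x1
err:2 @ bit 13 → (0x365c>>13)&0x3 = 0x1
len:1 @ bit 15 → (0x365c>>15)&0x1 = 0x0
prio signed 5b, MSB=0: value = 14

14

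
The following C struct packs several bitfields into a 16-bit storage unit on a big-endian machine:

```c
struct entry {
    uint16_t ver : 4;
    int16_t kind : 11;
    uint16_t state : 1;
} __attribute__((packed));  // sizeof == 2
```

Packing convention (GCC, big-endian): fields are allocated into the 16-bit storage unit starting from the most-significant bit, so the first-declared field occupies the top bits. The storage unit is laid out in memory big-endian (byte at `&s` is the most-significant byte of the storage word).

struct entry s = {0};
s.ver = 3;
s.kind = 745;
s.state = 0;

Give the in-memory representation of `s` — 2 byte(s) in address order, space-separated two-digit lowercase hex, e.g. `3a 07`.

ver (4b) val=3 bits=0x3 at bit 12: 0x3000
kind (11b) val=745 bits=0x2e9 at bit 1: 0x35d2
state (1b) val=0 bits=0x0 at bit 0: 0x35d2
word = 0x35d2 → big-endian bytes:
  [0]=0x35  [1]=0xd2

35 d2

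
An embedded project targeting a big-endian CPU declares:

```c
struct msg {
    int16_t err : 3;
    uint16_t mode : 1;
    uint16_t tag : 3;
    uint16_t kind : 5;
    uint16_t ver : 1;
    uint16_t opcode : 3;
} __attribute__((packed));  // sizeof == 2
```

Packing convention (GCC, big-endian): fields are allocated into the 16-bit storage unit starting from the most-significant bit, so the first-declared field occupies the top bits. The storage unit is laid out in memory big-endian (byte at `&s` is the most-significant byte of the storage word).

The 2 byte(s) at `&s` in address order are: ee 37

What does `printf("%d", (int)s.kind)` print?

3

[0]=0xee [1]=0x37 (big-endian) → word 0xee37
err [13+:3] = (word>>13) & 0x7 = 7
mode [12+:1] = (word>>12) & 0x1 = 0
tag [9+:3] = (word>>9) & 0x7 = 7
kind [4+:5] = (word>>4) & 0x1f = 3  ←
ver [3+:1] = (word>>3) & 0x1 = 0
opcode [0+:3] = (word>>0) & 0x7 = 7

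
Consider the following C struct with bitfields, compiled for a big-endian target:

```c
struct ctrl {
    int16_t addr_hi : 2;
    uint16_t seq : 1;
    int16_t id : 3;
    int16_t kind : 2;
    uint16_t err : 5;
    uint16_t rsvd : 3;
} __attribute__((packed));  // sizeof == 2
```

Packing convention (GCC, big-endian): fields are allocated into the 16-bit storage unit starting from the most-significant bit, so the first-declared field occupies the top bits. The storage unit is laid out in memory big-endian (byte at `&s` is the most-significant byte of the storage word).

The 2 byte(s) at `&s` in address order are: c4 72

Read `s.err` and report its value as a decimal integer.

14

[0]=0xc4 [1]=0x72 (big-endian) → word 0xc472
addr_hi [14+:2] = (word>>14) & 0x3 = 3
seq [13+:1] = (word>>13) & 0x1 = 0
id [10+:3] = (word>>10) & 0x7 = 1
kind [8+:2] = (word>>8) & 0x3 = 0
err [3+:5] = (word>>3) & 0x1f = 14  ←
rsvd [0+:3] = (word>>0) & 0x7 = 2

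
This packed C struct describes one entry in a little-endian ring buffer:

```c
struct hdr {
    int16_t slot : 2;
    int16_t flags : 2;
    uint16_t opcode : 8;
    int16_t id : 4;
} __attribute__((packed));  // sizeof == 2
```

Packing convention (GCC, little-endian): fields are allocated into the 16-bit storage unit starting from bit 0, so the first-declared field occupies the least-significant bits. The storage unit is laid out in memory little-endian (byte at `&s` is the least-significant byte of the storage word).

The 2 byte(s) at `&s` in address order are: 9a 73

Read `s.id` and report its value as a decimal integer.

7

[0]=0x9a [1]=0x73 (little-endian) → word 0x739a
slot:2 @ bit 0 → (0x739a>>0)&0x3 = 0x2
flags:2 @ bit 2 → (0x739a>>2)&0x3 = 0x2
opcode:8 @ bit 4 → (0x739a>>4)&0xff = 0x39
id:4 @ bit 12 → (0x739a>>12)&0xf = 0x7  ←
id signed 4b, MSB=0: value = 7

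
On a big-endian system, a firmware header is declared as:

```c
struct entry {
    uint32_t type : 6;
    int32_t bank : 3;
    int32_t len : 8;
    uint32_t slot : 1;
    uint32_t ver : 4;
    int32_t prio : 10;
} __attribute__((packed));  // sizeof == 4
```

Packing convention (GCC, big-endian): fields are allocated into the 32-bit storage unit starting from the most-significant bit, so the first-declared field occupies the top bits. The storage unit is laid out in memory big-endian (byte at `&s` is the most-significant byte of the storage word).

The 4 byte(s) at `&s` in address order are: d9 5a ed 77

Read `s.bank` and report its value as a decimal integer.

2

[0]=0xd9 [1]=0x5a [2]=0xed [3]=0x77 (big-endian) → word 0xd95aed77
type:6 @ bit 26 → (0xd95aed77>>26)&0x3f = 0x36
bank:3 @ bit 23 → (0xd95aed77>>23)&0x7 = 0x2  ←
len:8 @ bit 15 → (0xd95aed77>>15)&0xff = 0xb5
slot:1 @ bit 14 → (0xd95aed77>>14)&0x1 = 0x1
ver:4 @ bit 10 → (0xd95aed77>>10)&0xf = 0xb
prio:10 @ bit 0 → (0xd95aed77>>0)&0x3ff = 0x177
bank signed 3b, MSB=0: value = 2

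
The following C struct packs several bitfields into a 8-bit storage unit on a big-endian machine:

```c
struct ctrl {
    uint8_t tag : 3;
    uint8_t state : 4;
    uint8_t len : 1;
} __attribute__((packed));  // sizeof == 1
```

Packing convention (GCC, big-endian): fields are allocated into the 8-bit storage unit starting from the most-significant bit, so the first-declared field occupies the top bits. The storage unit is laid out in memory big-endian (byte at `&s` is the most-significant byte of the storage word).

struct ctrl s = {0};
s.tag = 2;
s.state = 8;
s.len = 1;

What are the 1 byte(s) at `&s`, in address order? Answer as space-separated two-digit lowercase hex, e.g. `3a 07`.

tag (3b) val=2 bits=0x2 at bit 5: 0x40
state (4b) val=8 bits=0x8 at bit 1: 0x50
len (1b) val=1 bits=0x1 at bit 0: 0x51
word = 0x51 → big-endian bytes:
  [0]=0x51

51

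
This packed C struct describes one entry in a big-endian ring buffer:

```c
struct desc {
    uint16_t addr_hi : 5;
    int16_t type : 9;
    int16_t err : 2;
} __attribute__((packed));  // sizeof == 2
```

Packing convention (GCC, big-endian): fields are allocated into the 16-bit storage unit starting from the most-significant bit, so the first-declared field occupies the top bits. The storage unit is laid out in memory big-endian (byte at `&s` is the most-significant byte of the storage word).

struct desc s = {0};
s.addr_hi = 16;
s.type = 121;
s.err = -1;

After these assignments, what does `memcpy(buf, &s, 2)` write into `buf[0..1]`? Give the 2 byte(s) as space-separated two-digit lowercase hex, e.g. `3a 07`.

addr_hi:5 = 16 → 0x10 << 11 → word 0x8000
type:9 = 121 → 0x79 << 2 → word 0x81e4
err:2 = -1 → 0x3 << 0 → word 0x81e7
word = 0x81e7 → big-endian bytes:
  [0]=0x81  [1]=0xe7

81 e7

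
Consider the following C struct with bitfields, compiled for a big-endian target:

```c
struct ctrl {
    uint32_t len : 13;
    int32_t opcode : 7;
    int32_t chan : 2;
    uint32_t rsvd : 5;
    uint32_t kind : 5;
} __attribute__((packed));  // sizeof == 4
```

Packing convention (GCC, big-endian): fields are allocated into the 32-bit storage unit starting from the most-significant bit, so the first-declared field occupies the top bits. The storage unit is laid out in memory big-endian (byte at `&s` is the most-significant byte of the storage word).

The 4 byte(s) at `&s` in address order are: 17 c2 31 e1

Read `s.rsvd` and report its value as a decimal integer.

15

[0]=0x17 [1]=0xc2 [2]=0x31 [3]=0xe1 (big-endian) → word 0x17c231e1
len:13 @ bit 19 → (0x17c231e1>>19)&0x1fff = 0x2f8
opcode:7 @ bit 12 → (0x17c231e1>>12)&0x7f = 0x23
chan:2 @ bit 10 → (0x17c231e1>>10)&0x3 = 0x0
rsvd:5 @ bit 5 → (0x17c231e1>>5)&0x1f = 0xf  ←
kind:5 @ bit 0 → (0x17c231e1>>0)&0x1f = 0x1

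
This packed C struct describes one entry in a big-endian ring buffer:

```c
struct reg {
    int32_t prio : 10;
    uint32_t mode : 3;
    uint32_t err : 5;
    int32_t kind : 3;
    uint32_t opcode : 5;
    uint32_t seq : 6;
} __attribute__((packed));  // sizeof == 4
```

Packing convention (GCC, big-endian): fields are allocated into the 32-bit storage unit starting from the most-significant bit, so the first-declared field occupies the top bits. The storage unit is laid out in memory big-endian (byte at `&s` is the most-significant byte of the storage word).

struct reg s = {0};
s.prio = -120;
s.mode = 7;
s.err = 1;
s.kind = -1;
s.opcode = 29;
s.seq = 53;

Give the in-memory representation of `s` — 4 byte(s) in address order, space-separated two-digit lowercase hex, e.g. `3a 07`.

prio (10b) val=-120 bits=0x388 at bit 22: 0xe2000000
mode (3b) val=7 bits=0x7 at bit 19: 0xe2380000
err (5b) val=1 bits=0x1 at bit 14: 0xe2384000
kind (3b) val=-1 bits=0x7 at bit 11: 0xe2387800
opcode (5b) val=29 bits=0x1d at bit 6: 0xe2387f40
seq (6b) val=53 bits=0x35 at bit 0: 0xe2387f75
word = 0xe2387f75 → big-endian bytes:
  [0]=0xe2  [1]=0x38  [2]=0x7f  [3]=0x75

e2 38 7f 75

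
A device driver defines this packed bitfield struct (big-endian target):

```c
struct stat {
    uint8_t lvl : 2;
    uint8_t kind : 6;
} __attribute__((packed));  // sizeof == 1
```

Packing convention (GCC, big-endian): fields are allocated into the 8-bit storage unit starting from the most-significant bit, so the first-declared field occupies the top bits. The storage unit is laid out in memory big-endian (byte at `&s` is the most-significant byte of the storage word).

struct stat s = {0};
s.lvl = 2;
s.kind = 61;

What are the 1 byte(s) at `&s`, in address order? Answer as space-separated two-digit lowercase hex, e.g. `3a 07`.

[6+:2] lvl=2 & 0x3 = 0x2; word=0x80
[0+:6] kind=61 & 0x3f = 0x3d; word=0xbd
word = 0xbd → big-endian bytes:
  [0]=0xbd

bd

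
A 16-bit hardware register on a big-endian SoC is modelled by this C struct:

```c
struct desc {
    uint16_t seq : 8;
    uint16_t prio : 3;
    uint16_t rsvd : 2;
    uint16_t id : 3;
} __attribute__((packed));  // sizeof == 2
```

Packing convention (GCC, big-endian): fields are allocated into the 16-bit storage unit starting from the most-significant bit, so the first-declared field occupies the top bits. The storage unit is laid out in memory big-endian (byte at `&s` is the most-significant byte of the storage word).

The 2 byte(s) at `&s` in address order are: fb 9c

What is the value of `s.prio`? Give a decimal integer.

4

[0]=0xfb [1]=0x9c (big-endian) → word 0xfb9c
seq [8+:8] = (word>>8) & 0xff = 251
prio [5+:3] = (word>>5) & 0x7 = 4  ←
rsvd [3+:2] = (word>>3) & 0x3 = 3
id [0+:3] = (word>>0) & 0x7 = 4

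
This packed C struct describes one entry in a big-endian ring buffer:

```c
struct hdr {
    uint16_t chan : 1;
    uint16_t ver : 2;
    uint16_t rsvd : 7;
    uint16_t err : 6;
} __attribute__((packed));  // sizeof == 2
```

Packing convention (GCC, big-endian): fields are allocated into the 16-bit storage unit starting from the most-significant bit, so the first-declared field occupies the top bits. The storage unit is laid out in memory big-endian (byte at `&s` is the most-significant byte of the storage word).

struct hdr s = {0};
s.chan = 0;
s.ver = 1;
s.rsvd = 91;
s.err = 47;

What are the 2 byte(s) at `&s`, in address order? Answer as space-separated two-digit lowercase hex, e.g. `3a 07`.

[15+:1] chan=0 & 0x1 = 0x0; word=0x0000
[13+:2] ver=1 & 0x3 = 0x1; word=0x2000
[6+:7] rsvd=91 & 0x7f = 0x5b; word=0x36c0
[0+:6] err=47 & 0x3f = 0x2f; word=0x36ef
word = 0x36ef → big-endian bytes:
  [0]=0x36  [1]=0xef

36 ef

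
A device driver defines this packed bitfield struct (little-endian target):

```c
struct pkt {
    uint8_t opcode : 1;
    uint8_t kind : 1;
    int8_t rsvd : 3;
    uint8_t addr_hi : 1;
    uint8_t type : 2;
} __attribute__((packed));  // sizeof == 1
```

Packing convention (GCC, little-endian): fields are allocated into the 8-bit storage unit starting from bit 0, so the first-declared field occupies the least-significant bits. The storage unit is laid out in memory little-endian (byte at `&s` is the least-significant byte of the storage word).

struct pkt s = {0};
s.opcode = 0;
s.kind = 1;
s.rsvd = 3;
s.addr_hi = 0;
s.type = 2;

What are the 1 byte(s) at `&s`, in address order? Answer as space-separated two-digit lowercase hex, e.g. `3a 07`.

8e

opcode (1b) val=0 bits=0x0 at bit 0: 0x00
kind (1b) val=1 bits=0x1 at bit 1: 0x02
rsvd (3b) val=3 bits=0x3 at bit 2: 0x0e
addr_hi (1b) val=0 bits=0x0 at bit 5: 0x0e
type (2b) val=2 bits=0x2 at bit 6: 0x8e
word = 0x8e → little-endian bytes:
  [0]=0x8e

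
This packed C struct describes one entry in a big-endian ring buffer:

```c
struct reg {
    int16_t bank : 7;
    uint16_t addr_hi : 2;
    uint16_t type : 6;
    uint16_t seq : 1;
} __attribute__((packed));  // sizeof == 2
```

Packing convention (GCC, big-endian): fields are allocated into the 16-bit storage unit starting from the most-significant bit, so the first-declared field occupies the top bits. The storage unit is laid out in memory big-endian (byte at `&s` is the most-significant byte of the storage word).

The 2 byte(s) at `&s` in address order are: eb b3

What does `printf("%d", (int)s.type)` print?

25

[0]=0xeb [1]=0xb3 (big-endian) → word 0xebb3
bank [9+:7] = (word>>9) & 0x7f = 117
addr_hi [7+:2] = (word>>7) & 0x3 = 3
type [1+:6] = (word>>1) & 0x3f = 25  ←
seq [0+:1] = (word>>0) & 0x1 = 1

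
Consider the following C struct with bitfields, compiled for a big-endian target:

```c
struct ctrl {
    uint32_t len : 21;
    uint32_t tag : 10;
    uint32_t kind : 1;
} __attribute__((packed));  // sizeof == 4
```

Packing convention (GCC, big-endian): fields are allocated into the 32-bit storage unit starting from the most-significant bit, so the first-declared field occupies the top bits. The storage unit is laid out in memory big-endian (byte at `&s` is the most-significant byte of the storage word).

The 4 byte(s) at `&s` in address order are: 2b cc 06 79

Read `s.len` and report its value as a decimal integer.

358784

[0]=0x2b [1]=0xcc [2]=0x06 [3]=0x79 (big-endian) → word 0x2bcc0679
len:21 @ bit 11 → (0x2bcc0679>>11)&0x1fffff = 0x57980  ←
tag:10 @ bit 1 → (0x2bcc0679>>1)&0x3ff = 0x33c
kind:1 @ bit 0 → (0x2bcc0679>>0)&0x1 = 0x1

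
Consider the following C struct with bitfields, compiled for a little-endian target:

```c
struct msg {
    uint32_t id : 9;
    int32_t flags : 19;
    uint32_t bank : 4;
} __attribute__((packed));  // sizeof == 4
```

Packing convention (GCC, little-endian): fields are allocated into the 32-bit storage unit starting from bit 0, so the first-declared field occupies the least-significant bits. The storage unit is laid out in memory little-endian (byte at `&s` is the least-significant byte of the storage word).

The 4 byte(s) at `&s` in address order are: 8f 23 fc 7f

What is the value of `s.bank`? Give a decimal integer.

7

[0]=0x8f [1]=0x23 [2]=0xfc [3]=0x7f (little-endian) → word 0x7ffc238f
id [0+:9] = (word>>0) & 0x1ff = 399
flags [9+:19] = (word>>9) & 0x7ffff = 523793
bank [28+:4] = (word>>28) & 0xf = 7  ←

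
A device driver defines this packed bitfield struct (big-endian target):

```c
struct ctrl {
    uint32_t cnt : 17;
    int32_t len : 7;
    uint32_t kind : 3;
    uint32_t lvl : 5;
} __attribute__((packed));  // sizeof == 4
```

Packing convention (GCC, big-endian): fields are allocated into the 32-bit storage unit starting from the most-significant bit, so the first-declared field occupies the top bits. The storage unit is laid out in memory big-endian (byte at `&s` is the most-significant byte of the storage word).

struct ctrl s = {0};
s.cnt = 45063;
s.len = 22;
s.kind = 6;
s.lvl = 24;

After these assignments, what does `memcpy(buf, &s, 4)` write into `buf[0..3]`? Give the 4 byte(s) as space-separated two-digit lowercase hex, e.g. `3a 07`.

[15+:17] cnt=45063 & 0x1ffff = 0xb007; word=0x58038000
[8+:7] len=22 & 0x7f = 0x16; word=0x58039600
[5+:3] kind=6 & 0x7 = 0x6; word=0x580396c0
[0+:5] lvl=24 & 0x1f = 0x18; word=0x580396d8
word = 0x580396d8 → big-endian bytes:
  [0]=0x58  [1]=0x03  [2]=0x96  [3]=0xd8

58 03 96 d8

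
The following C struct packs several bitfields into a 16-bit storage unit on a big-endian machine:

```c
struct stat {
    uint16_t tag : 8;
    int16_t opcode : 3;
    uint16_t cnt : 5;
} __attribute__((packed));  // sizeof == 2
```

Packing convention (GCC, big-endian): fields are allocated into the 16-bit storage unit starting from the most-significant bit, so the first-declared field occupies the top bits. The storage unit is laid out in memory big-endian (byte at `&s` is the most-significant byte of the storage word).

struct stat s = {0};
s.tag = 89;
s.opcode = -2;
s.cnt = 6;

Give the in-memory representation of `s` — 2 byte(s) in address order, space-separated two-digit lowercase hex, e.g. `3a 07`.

59 c6

[8+:8] tag=89 & 0xff = 0x59; word=0x5900
[5+:3] opcode=-2 & 0x7 = 0x6; word=0x59c0
[0+:5] cnt=6 & 0x1f = 0x6; word=0x59c6
word = 0x59c6 → big-endian bytes:
  [0]=0x59  [1]=0xc6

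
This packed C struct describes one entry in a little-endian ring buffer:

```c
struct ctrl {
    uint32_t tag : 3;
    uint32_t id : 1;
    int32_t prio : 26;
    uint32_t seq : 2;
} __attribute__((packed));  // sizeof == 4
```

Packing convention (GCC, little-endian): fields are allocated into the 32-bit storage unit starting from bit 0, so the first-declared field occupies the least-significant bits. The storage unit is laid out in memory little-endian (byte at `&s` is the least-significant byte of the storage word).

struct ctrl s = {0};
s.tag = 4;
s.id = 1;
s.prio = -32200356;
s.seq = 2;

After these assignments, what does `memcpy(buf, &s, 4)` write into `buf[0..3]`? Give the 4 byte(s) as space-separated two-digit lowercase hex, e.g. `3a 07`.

cc 95 4a a1

tag:3 = 4 → 0x4 << 0 → word 0x00000004
id:1 = 1 → 0x1 << 3 → word 0x0000000c
prio:26 = -32200356 → 0x214a95c << 4 → word 0x214a95cc
seq:2 = 2 → 0x2 << 30 → word 0xa14a95cc
word = 0xa14a95cc → little-endian bytes:
  [0]=0xcc  [1]=0x95  [2]=0x4a  [3]=0xa1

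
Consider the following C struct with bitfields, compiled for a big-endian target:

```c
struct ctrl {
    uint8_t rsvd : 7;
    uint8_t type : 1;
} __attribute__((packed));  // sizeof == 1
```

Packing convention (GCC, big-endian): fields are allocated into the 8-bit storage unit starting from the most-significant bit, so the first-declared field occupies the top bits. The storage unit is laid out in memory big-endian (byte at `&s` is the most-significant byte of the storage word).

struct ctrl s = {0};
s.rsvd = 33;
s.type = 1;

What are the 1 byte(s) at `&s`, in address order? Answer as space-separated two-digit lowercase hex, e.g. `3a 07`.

43

rsvd (7b) val=33 bits=0x21 at bit 1: 0x42
type (1b) val=1 bits=0x1 at bit 0: 0x43
word = 0x43 → big-endian bytes:
  [0]=0x43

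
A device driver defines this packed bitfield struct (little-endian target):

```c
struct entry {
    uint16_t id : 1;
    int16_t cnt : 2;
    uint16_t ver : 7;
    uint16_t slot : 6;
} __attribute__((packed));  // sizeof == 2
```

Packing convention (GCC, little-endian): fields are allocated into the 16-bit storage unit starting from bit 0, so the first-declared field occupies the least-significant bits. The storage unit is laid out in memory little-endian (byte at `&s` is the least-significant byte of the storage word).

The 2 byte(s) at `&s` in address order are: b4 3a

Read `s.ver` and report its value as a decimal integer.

[0]=0xb4 [1]=0x3a (little-endian) → word 0x3ab4
id [0+:1] = (word>>0) & 0x1 = 0
cnt [1+:2] = (word>>1) & 0x3 = 2
ver [3+:7] = (word>>3) & 0x7f = 86  ←
slot [10+:6] = (word>>10) & 0x3f = 14

86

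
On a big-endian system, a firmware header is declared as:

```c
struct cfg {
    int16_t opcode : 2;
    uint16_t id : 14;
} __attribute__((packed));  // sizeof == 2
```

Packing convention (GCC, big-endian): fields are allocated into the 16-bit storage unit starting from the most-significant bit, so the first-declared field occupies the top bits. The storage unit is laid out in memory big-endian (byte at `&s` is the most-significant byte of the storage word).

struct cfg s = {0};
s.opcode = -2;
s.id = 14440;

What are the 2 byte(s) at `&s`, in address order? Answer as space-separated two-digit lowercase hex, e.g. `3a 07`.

b8 68

opcode (2b) val=-2 bits=0x2 at bit 14: 0x8000
id (14b) val=14440 bits=0x3868 at bit 0: 0xb868
word = 0xb868 → big-endian bytes:
  [0]=0xb8  [1]=0x68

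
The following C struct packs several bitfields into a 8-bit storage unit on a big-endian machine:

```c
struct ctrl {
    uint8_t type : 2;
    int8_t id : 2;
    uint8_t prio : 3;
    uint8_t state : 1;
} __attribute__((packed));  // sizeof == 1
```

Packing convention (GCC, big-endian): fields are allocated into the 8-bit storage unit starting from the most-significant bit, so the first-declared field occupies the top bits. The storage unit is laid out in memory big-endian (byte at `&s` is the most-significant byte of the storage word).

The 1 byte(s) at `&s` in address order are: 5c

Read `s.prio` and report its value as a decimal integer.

6

[0]=0x5c (big-endian) → word 0x5c
type [6+:2] = (word>>6) & 0x3 = 1
id [4+:2] = (word>>4) & 0x3 = 1
prio [1+:3] = (word>>1) & 0x7 = 6  ←
state [0+:1] = (word>>0) & 0x1 = 0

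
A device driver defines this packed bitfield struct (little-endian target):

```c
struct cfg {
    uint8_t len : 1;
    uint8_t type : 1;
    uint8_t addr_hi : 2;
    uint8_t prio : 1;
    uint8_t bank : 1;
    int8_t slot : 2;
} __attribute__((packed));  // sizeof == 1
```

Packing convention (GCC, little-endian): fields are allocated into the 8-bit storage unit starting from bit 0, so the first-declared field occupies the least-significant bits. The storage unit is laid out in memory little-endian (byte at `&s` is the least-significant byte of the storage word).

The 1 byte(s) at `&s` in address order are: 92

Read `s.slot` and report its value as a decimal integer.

-2

[0]=0x92 (little-endian) → word 0x92
len [0+:1] = (word>>0) & 0x1 = 0
type [1+:1] = (word>>1) & 0x1 = 1
addr_hi [2+:2] = (word>>2) & 0x3 = 0
prio [4+:1] = (word>>4) & 0x1 = 1
bank [5+:1] = (word>>5) & 0x1 = 0
slot [6+:2] = (word>>6) & 0x3 = 2  ←
slot signed 2b, MSB=1: 2 - 4 = -2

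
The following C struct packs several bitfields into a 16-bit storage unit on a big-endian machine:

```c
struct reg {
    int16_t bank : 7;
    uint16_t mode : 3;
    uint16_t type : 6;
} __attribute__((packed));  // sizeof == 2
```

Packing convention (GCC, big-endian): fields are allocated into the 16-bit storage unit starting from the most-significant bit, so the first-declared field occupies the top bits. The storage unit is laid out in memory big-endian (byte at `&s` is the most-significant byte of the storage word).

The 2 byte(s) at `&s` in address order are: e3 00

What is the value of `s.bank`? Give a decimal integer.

[0]=0xe3 [1]=0x00 (big-endian) → word 0xe300
bank:7 @ bit 9 → (0xe300>>9)&0x7f = 0x71  ←
mode:3 @ bit 6 → (0xe300>>6)&0x7 = 0x4
type:6 @ bit 0 → (0xe300>>0)&0x3f = 0x0
bank signed 7b, MSB=1: 113 - 128 = -15

-15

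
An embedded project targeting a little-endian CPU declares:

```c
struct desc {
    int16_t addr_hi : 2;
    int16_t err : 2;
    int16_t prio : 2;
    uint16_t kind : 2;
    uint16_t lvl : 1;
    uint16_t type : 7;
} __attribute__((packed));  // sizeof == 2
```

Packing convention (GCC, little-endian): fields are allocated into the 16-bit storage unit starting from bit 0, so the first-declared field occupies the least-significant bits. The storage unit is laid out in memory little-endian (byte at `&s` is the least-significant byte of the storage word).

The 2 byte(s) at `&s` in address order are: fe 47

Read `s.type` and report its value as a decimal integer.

35

[0]=0xfe [1]=0x47 (little-endian) → word 0x47fe
addr_hi [0+:2] = (word>>0) & 0x3 = 2
err [2+:2] = (word>>2) & 0x3 = 3
prio [4+:2] = (word>>4) & 0x3 = 3
kind [6+:2] = (word>>6) & 0x3 = 3
lvl [8+:1] = (word>>8) & 0x1 = 1
type [9+:7] = (word>>9) & 0x7f = 35  ←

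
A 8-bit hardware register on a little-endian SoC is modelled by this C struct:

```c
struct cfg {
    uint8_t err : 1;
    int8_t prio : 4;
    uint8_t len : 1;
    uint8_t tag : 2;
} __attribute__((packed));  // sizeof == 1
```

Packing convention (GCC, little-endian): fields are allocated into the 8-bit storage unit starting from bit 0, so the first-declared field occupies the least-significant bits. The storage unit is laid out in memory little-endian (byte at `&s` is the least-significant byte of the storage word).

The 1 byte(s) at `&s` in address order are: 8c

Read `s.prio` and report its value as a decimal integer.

[0]=0x8c (little-endian) → word 0x8c
err:1 @ bit 0 → (0x8c>>0)&0x1 = 0x0
prio:4 @ bit 1 → (0x8c>>1)&0xf = 0x6  ←
len:1 @ bit 5 → (0x8c>>5)&0x1 = 0x0
tag:2 @ bit 6 → (0x8c>>6)&0x3 = 0x2
prio signed 4b, MSB=0: value = 6

6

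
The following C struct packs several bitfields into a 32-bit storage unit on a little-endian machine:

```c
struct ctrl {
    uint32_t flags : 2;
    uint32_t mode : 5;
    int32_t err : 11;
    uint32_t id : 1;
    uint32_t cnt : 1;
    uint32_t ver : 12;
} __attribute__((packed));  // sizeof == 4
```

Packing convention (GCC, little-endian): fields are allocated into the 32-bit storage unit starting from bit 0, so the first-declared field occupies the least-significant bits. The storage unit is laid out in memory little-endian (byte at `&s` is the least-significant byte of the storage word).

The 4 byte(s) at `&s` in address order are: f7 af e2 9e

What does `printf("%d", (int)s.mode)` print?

[0]=0xf7 [1]=0xaf [2]=0xe2 [3]=0x9e (little-endian) → word 0x9ee2aff7
flags:2 @ bit 0 → (0x9ee2aff7>>0)&0x3 = 0x3
mode:5 @ bit 2 → (0x9ee2aff7>>2)&0x1f = 0x1d  ←
err:11 @ bit 7 → (0x9ee2aff7>>7)&0x7ff = 0x55f
id:1 @ bit 18 → (0x9ee2aff7>>18)&0x1 = 0x0
cnt:1 @ bit 19 → (0x9ee2aff7>>19)&0x1 = 0x0
ver:12 @ bit 20 → (0x9ee2aff7>>20)&0xfff = 0x9ee

29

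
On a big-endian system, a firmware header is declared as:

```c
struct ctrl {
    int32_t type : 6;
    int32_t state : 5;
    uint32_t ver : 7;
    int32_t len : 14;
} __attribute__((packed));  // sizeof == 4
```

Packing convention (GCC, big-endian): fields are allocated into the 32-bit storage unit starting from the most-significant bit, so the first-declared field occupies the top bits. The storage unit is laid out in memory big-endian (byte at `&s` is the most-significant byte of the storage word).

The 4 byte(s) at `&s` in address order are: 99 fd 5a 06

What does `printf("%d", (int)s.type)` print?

-26

[0]=0x99 [1]=0xfd [2]=0x5a [3]=0x06 (big-endian) → word 0x99fd5a06
type:6 @ bit 26 → (0x99fd5a06>>26)&0x3f = 0x26  ←
state:5 @ bit 21 → (0x99fd5a06>>21)&0x1f = 0xf
ver:7 @ bit 14 → (0x99fd5a06>>14)&0x7f = 0x75
len:14 @ bit 0 → (0x99fd5a06>>0)&0x3fff = 0x1a06
type signed 6b, MSB=1: 38 - 64 = -26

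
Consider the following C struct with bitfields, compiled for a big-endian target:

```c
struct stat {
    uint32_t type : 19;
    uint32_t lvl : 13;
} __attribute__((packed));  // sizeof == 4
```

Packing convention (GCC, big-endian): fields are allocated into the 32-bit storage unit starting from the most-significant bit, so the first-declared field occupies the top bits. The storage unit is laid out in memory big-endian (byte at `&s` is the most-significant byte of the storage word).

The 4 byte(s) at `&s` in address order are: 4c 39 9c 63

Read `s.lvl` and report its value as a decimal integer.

7267

[0]=0x4c [1]=0x39 [2]=0x9c [3]=0x63 (big-endian) → word 0x4c399c63
type [13+:19] = (word>>13) & 0x7ffff = 156108
lvl [0+:13] = (word>>0) & 0x1fff = 7267  ←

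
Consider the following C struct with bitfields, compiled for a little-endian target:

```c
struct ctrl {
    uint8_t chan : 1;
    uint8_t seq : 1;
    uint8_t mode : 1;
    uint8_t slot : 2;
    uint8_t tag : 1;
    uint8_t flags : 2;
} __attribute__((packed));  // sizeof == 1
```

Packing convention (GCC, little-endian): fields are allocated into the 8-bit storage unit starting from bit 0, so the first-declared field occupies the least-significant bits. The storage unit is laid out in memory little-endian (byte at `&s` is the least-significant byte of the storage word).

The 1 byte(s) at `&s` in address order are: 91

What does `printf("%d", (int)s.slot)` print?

2

[0]=0x91 (little-endian) → word 0x91
chan:1 @ bit 0 → (0x91>>0)&0x1 = 0x1
seq:1 @ bit 1 → (0x91>>1)&0x1 = 0x0
mode:1 @ bit 2 → (0x91>>2)&0x1 = 0x0
slot:2 @ bit 3 → (0x91>>3)&0x3 = 0x2  ←
tag:1 @ bit 5 → (0x91>>5)&0x1 = 0x0
flags:2 @ bit 6 → (0x91>>6)&0x3 = 0x2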